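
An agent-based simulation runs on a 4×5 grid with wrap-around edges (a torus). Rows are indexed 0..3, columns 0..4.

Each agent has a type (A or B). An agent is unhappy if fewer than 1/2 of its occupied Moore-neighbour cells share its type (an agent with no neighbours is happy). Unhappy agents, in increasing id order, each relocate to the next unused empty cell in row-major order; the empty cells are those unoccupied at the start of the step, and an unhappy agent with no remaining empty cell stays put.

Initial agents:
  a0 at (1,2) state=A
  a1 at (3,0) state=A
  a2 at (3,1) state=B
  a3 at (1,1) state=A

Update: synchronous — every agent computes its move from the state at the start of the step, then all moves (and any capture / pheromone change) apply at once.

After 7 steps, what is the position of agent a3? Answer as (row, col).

t=1: a0@(1,2):A a1@(0,0):A a2@(0,1):B a3@(1,1):A
t=2: a0@(1,2):A a1@(0,0):A a2@(0,2):B a3@(1,1):A
t=3: a0@(1,2):A a1@(0,0):A a2@(0,1):B a3@(1,1):A
t=4: a0@(1,2):A a1@(0,0):A a2@(0,2):B a3@(1,1):A
t=5: a0@(1,2):A a1@(0,0):A a2@(0,1):B a3@(1,1):A
t=6: a0@(1,2):A a1@(0,0):A a2@(0,2):B a3@(1,1):A
t=7: a0@(1,2):A a1@(0,0):A a2@(0,1):B a3@(1,1):A

(1, 1)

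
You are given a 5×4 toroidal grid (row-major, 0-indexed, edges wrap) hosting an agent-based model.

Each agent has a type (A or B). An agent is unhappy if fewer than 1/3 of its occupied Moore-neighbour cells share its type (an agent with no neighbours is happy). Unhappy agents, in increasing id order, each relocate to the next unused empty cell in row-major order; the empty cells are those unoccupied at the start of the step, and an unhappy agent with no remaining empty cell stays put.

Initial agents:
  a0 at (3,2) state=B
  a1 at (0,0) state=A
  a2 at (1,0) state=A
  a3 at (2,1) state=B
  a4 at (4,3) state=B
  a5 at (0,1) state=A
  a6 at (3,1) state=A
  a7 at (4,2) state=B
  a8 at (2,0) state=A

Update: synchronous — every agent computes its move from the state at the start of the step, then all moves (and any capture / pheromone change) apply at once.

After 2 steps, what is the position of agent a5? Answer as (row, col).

t=1: a0@(3,2):B a1@(0,0):A a2@(1,0):A a3@(0,2):B a4@(4,3):B a5@(0,1):A a6@(0,3):A a7@(4,2):B a8@(2,0):A
t=2: (unchanged — steady state)

(0, 1)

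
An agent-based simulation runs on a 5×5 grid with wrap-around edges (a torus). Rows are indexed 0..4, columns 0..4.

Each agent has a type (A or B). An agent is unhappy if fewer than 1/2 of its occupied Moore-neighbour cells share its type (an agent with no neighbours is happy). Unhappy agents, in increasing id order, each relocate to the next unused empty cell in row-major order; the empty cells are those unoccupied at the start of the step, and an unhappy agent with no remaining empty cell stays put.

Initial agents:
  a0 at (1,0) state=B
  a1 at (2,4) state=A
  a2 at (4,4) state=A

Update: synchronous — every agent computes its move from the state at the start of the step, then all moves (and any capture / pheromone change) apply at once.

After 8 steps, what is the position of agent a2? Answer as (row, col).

(0, 4)

t=1: a0@(0,0):B a1@(0,1):A a2@(4,4):A
t=2: a0@(0,2):B a1@(0,3):A a2@(0,4):A
t=3: a0@(0,0):B a1@(0,3):A a2@(0,4):A
t=4: a0@(0,1):B a1@(0,3):A a2@(0,4):A
t=5: (unchanged — steady state)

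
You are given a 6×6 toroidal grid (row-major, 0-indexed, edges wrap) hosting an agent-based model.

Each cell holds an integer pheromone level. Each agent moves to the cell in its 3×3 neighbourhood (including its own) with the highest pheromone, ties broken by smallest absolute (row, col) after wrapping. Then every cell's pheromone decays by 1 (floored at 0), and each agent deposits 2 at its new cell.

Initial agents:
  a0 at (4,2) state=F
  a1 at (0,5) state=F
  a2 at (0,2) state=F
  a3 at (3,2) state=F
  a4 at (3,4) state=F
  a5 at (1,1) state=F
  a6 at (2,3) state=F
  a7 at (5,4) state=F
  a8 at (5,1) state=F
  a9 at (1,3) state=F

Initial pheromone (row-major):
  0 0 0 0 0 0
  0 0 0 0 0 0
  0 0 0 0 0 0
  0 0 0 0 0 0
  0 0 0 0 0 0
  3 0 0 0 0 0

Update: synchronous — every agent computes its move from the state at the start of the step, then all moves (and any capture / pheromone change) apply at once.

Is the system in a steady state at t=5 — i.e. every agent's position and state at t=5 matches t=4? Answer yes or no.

t=1: a0@(3,1) a1@(5,0) a2@(0,1) a3@(2,1) a4@(2,3) a5@(0,0) a6@(1,2) a7@(0,3) a8@(5,0) a9@(0,2) | pheromone: 2 2 2 2 0 0 / 0 0 2 0 0 0 / 0 2 0 2 0 0 / 0 2 0 0 0 0 / 0 0 0 0 0 0 / 6 0 0 0 0 0
t=2: a0@(2,1) a1@(5,0) a2@(5,0) a3@(1,2) a4@(1,2) a5@(5,0) a6@(0,1) a7@(0,2) a8@(5,0) a9@(0,1) | pheromone: 1 5 3 1 0 0 / 0 0 5 0 0 0 / 0 3 0 1 0 0 / 0 1 0 0 0 0 / 0 0 0 0 0 0 / 13 0 0 0 0 0
t=3: a0@(1,2) a1@(5,0) a2@(5,0) a3@(0,1) a4@(0,1) a5@(5,0) a6@(5,0) a7@(0,1) a8@(5,0) a9@(5,0) | pheromone: 0 10 2 0 0 0 / 0 0 6 0 0 0 / 0 2 0 0 0 0 / 0 0 0 0 0 0 / 0 0 0 0 0 0 / 24 0 0 0 0 0
t=4: a0@(0,1) a1@(5,0) a2@(5,0) a3@(5,0) a4@(5,0) a5@(5,0) a6@(5,0) a7@(5,0) a8@(5,0) a9@(5,0) | pheromone: 0 11 1 0 0 0 / 0 0 5 0 0 0 / 0 1 0 0 0 0 / 0 0 0 0 0 0 / 0 0 0 0 0 0 / 41 0 0 0 0 0
t=5: a0@(5,0) a1@(5,0) a2@(5,0) a3@(5,0) a4@(5,0) a5@(5,0) a6@(5,0) a7@(5,0) a8@(5,0) a9@(5,0) | pheromone: 0 10 0 0 0 0 / 0 0 4 0 0 0 / 0 0 0 0 0 0 / 0 0 0 0 0 0 / 0 0 0 0 0 0 / 60 0 0 0 0 0

no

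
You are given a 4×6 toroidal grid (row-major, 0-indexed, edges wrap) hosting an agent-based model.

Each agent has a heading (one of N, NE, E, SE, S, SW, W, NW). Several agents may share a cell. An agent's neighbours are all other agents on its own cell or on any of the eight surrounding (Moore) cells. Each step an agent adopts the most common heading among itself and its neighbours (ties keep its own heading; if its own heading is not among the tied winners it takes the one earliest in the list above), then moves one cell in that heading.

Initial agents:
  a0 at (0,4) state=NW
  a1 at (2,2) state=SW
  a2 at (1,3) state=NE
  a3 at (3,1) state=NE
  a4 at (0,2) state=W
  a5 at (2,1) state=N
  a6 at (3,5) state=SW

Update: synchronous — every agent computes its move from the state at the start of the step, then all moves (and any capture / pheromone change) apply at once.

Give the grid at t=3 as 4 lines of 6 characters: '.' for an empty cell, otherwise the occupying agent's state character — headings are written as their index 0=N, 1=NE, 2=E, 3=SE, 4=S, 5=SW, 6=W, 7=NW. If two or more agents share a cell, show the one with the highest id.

t=1: a0@(3,3):NW a1@(1,3):NE a2@(0,4):NE a3@(2,2):NE a4@(3,3):NE a5@(1,1):N a6@(0,4):SW
t=2: a0@(2,4):NE a1@(0,4):NE a2@(3,5):NE a3@(1,3):NE a4@(2,4):NE a5@(0,1):N a6@(3,5):NE
t=3: a0@(1,5):NE a1@(3,5):NE a2@(2,0):NE a3@(0,4):NE a4@(1,5):NE a5@(3,1):N a6@(2,0):NE

....1.
.....1
1.....
.0...1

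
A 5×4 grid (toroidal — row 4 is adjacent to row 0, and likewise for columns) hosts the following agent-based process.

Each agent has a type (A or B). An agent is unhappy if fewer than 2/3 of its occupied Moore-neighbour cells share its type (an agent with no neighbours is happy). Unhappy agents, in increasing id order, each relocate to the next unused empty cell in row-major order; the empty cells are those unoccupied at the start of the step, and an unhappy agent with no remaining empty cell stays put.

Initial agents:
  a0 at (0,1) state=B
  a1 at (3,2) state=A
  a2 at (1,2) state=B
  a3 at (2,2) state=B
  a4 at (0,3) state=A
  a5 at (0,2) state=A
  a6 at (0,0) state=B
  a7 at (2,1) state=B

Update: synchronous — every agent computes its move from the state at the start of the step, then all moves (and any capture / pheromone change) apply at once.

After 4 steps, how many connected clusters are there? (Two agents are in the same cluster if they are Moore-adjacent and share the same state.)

5

t=1: a0@(0,1):B a1@(1,0):A a2@(1,1):B a3@(2,2):B a4@(1,3):A a5@(2,0):A a6@(2,3):B a7@(2,1):B
t=2: a0@(0,0):B a1@(0,2):A a2@(0,3):B a3@(2,2):B a4@(1,2):A a5@(3,0):A a6@(3,1):B a7@(3,2):B
t=3: a0@(0,0):B a1@(0,1):A a2@(1,0):B a3@(2,2):B a4@(1,1):A a5@(1,3):A a6@(3,1):B a7@(3,2):B
t=4: a0@(0,2):B a1@(0,3):A a2@(1,2):B a3@(2,0):B a4@(2,1):A a5@(2,3):A a6@(3,1):B a7@(3,2):B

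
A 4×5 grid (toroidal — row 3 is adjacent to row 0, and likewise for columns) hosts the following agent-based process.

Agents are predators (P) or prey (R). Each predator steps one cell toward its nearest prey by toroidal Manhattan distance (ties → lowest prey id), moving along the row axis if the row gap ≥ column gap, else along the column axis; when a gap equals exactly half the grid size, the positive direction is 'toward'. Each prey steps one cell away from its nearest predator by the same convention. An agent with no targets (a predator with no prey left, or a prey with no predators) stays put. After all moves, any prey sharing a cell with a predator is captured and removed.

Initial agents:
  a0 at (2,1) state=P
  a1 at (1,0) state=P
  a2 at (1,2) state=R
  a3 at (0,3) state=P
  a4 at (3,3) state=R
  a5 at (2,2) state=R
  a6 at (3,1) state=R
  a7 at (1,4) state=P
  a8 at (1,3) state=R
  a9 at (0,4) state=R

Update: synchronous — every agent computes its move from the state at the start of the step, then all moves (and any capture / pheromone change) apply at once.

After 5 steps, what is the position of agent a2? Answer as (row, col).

(0, 2)

t=1: a0@(2,2):P a1@(1,1):P a2@(0,2):R a3@(3,3):P a4@(2,3):R a5@(2,3):R a6@(0,1):R a7@(1,3):P a8@(2,3):R a9@(0,0):R
t=2: a0@(2,3):P a1@(0,1):P a2@(3,2):R a3@(2,3):P a4@(2,4):R a5@(2,4):R a6@(3,1):R a7@(2,3):P a8@(2,4):R a9@(3,0):R
t=3: a0@(2,4):P a1@(3,1):P a2@(0,2):R a3@(2,4):P a4@(2,0):R a5@(2,0):R a6@(2,1):R a7@(2,4):P a8@(2,0):R a9@(2,0):R
t=4: a0@(2,0):P a1@(2,1):P a2@(1,2):R a3@(2,0):P a6@(1,1):R a7@(2,0):P
t=5: a0@(1,0):P a1@(1,1):P a2@(0,2):R a3@(1,0):P a6@(0,1):R a7@(1,0):P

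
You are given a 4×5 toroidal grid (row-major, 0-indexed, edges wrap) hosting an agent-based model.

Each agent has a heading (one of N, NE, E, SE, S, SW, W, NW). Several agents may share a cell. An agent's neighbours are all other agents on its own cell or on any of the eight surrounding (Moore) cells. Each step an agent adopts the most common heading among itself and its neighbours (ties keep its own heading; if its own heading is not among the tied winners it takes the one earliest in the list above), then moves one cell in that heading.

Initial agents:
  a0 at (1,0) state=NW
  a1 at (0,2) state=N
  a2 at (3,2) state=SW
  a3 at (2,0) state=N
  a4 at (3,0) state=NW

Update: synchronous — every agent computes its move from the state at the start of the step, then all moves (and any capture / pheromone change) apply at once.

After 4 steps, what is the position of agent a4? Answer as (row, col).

t=1: a0@(0,4):NW a1@(3,2):N a2@(0,1):SW a3@(1,4):NW a4@(2,4):NW
t=2: a0@(3,3):NW a1@(2,2):N a2@(1,0):SW a3@(0,3):NW a4@(1,3):NW
t=3: a0@(2,2):NW a1@(1,1):NW a2@(2,4):SW a3@(3,2):NW a4@(0,2):NW
t=4: a0@(1,1):NW a1@(0,0):NW a2@(3,3):SW a3@(2,1):NW a4@(3,1):NW

(3, 1)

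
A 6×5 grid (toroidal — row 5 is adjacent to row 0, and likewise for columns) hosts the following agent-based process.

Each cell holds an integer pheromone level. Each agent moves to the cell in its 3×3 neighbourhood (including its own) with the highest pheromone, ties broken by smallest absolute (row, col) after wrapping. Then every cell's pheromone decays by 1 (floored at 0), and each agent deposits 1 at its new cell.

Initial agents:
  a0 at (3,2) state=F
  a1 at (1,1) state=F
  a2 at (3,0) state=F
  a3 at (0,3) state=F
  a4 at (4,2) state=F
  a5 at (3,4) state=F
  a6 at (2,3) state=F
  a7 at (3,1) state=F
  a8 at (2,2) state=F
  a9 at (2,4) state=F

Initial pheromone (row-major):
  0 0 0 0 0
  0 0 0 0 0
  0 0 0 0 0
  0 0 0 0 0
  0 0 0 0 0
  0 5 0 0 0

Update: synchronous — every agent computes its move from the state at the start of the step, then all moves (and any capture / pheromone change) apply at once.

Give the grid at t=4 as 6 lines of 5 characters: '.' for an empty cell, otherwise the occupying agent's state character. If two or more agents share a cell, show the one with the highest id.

.....
.....
F....
.....
.....
.F...

t=1: a0@(2,1) a1@(0,0) a2@(2,0) a3@(0,2) a4@(5,1) a5@(2,0) a6@(1,2) a7@(2,0) a8@(1,1) a9@(1,0) | pheromone: 1 0 1 0 0 / 1 1 1 0 0 / 3 1 0 0 0 / 0 0 0 0 0 / 0 0 0 0 0 / 0 5 0 0 0
t=2: a0@(2,0) a1@(5,1) a2@(2,0) a3@(5,1) a4@(5,1) a5@(2,0) a6@(0,2) a7@(2,0) a8@(2,0) a9@(2,0) | pheromone: 0 0 1 0 0 / 0 0 0 0 0 / 8 0 0 0 0 / 0 0 0 0 0 / 0 0 0 0 0 / 0 7 0 0 0
t=3: a0@(2,0) a1@(5,1) a2@(2,0) a3@(5,1) a4@(5,1) a5@(2,0) a6@(5,1) a7@(2,0) a8@(2,0) a9@(2,0) | pheromone: 0 0 0 0 0 / 0 0 0 0 0 / 13 0 0 0 0 / 0 0 0 0 0 / 0 0 0 0 0 / 0 10 0 0 0
t=4: a0@(2,0) a1@(5,1) a2@(2,0) a3@(5,1) a4@(5,1) a5@(2,0) a6@(5,1) a7@(2,0) a8@(2,0) a9@(2,0) | pheromone: 0 0 0 0 0 / 0 0 0 0 0 / 18 0 0 0 0 / 0 0 0 0 0 / 0 0 0 0 0 / 0 13 0 0 0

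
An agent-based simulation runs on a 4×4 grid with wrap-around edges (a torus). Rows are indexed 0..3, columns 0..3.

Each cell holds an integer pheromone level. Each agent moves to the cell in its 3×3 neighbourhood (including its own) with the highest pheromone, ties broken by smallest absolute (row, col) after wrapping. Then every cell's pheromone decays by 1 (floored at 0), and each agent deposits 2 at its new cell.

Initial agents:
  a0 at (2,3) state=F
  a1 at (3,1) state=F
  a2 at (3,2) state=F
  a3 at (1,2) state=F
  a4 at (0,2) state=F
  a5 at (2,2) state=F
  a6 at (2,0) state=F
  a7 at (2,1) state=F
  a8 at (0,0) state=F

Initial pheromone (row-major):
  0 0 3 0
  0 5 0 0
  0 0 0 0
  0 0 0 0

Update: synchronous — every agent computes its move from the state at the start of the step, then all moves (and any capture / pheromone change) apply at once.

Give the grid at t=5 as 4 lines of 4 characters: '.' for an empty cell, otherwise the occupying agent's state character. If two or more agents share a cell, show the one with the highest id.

t=1: a0@(1,0) a1@(0,2) a2@(0,2) a3@(1,1) a4@(1,1) a5@(1,1) a6@(1,1) a7@(1,1) a8@(1,1) | pheromone: 0 0 6 0 / 2 16 0 0 / 0 0 0 0 / 0 0 0 0
t=2: a0@(1,1) a1@(1,1) a2@(1,1) a3@(1,1) a4@(1,1) a5@(1,1) a6@(1,1) a7@(1,1) a8@(1,1) | pheromone: 0 0 5 0 / 1 33 0 0 / 0 0 0 0 / 0 0 0 0
t=3: a0@(1,1) a1@(1,1) a2@(1,1) a3@(1,1) a4@(1,1) a5@(1,1) a6@(1,1) a7@(1,1) a8@(1,1) | pheromone: 0 0 4 0 / 0 50 0 0 / 0 0 0 0 / 0 0 0 0
t=4: a0@(1,1) a1@(1,1) a2@(1,1) a3@(1,1) a4@(1,1) a5@(1,1) a6@(1,1) a7@(1,1) a8@(1,1) | pheromone: 0 0 3 0 / 0 67 0 0 / 0 0 0 0 / 0 0 0 0
t=5: a0@(1,1) a1@(1,1) a2@(1,1) a3@(1,1) a4@(1,1) a5@(1,1) a6@(1,1) a7@(1,1) a8@(1,1) | pheromone: 0 0 2 0 / 0 84 0 0 / 0 0 0 0 / 0 0 0 0

....
.F..
....
....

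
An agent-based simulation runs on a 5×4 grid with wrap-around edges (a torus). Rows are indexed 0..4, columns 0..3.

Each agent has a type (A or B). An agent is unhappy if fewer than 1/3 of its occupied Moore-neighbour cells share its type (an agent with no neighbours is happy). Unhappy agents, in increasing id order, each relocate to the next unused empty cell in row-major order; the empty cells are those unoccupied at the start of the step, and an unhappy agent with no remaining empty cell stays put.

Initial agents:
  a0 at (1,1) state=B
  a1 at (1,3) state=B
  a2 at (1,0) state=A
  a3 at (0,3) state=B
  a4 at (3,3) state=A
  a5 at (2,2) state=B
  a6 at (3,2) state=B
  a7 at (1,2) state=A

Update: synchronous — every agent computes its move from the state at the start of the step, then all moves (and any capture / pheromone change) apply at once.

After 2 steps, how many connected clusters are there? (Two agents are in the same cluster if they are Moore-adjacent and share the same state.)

3

t=1: a0@(1,1):B a1@(1,3):B a2@(0,0):A a3@(0,3):B a4@(0,1):A a5@(2,2):B a6@(3,2):B a7@(0,2):A
t=2: a0@(1,0):B a1@(1,3):B a2@(1,2):A a3@(0,3):B a4@(0,1):A a5@(2,2):B a6@(3,2):B a7@(2,0):A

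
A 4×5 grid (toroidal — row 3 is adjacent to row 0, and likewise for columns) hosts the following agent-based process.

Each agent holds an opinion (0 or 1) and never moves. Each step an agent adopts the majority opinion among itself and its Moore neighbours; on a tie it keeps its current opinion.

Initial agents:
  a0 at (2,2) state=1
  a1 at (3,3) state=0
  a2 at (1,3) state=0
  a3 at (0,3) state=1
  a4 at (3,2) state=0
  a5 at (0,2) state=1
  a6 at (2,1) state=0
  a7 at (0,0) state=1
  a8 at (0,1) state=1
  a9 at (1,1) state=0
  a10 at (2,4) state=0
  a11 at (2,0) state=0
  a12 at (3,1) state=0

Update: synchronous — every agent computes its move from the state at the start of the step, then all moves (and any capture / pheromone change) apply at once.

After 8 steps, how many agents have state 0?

t=1: a0@(2,2):0 a1@(3,3):0 a2@(1,3):1 a3@(0,3):0 a4@(3,2):0 a5@(0,2):0 a6@(2,1):0 a7@(0,0):1 a8@(0,1):1 a9@(1,1):1 a10@(2,4):0 a11@(2,0):0 a12@(3,1):0
t=2: a0@(2,2):0 a1@(3,3):0 a2@(1,3):0 a3@(0,3):0 a4@(3,2):0 a5@(0,2):0 a6@(2,1):0 a7@(0,0):1 a8@(0,1):1 a9@(1,1):0 a10@(2,4):0 a11@(2,0):0 a12@(3,1):0
t=3: a0@(2,2):0 a1@(3,3):0 a2@(1,3):0 a3@(0,3):0 a4@(3,2):0 a5@(0,2):0 a6@(2,1):0 a7@(0,0):1 a8@(0,1):0 a9@(1,1):0 a10@(2,4):0 a11@(2,0):0 a12@(3,1):0
t=4: a0@(2,2):0 a1@(3,3):0 a2@(1,3):0 a3@(0,3):0 a4@(3,2):0 a5@(0,2):0 a6@(2,1):0 a7@(0,0):0 a8@(0,1):0 a9@(1,1):0 a10@(2,4):0 a11@(2,0):0 a12@(3,1):0
t=5: (unchanged — steady state)

13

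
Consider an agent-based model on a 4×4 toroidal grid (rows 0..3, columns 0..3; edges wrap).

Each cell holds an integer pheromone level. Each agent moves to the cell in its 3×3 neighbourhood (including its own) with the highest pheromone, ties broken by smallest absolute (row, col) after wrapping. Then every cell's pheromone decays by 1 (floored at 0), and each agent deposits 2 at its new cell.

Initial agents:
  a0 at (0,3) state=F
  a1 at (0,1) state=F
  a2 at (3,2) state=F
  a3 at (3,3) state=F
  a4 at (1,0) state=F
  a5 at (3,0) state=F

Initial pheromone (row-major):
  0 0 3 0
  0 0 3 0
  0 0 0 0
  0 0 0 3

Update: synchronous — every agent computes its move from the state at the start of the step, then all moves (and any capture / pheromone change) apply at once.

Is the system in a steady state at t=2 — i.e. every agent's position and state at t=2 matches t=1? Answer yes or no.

no

t=1: a0@(0,2) a1@(0,2) a2@(0,2) a3@(0,2) a4@(0,0) a5@(3,3) | pheromone: 2 0 10 0 / 0 0 2 0 / 0 0 0 0 / 0 0 0 4
t=2: a0@(0,2) a1@(0,2) a2@(0,2) a3@(0,2) a4@(3,3) a5@(0,2) | pheromone: 1 0 19 0 / 0 0 1 0 / 0 0 0 0 / 0 0 0 5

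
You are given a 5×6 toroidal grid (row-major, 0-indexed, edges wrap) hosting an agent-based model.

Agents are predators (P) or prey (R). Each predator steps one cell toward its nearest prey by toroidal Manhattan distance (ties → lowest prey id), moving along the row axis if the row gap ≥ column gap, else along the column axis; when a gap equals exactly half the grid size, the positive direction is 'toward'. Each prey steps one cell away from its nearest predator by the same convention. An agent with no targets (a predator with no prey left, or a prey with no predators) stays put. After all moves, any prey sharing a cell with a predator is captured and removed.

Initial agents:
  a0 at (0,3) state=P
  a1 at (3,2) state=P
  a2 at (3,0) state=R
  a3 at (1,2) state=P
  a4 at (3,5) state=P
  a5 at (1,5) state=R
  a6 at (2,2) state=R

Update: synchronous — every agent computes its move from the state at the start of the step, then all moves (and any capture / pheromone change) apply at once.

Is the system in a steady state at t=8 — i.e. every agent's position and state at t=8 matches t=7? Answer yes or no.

t=1: a0@(0,4):P a1@(2,2):P a2@(3,1):R a3@(2,2):P a4@(3,0):P a5@(0,5):R a6@(1,2):R
t=2: a0@(0,5):P a1@(1,2):P a2@(3,2):R a3@(1,2):P a4@(3,1):P a5@(0,0):R a6@(0,2):R
t=3: a0@(0,0):P a1@(0,2):P a2@(3,3):R a3@(0,2):P a4@(3,2):P a5@(0,1):R a6@(4,2):R
t=4: a0@(0,1):P a1@(0,1):P a2@(3,4):R a3@(0,1):P a4@(3,3):P a5@(0,2):R a6@(3,2):R
t=5: a0@(0,2):P a1@(0,2):P a2@(3,5):R a3@(0,2):P a4@(3,4):P a5@(0,3):R a6@(3,1):R
t=6: a0@(0,3):P a1@(0,3):P a2@(3,0):R a3@(0,3):P a4@(3,5):P a5@(0,4):R a6@(2,1):R
t=7: a0@(0,4):P a1@(0,4):P a2@(3,1):R a3@(0,4):P a4@(3,0):P a5@(0,5):R a6@(2,2):R
t=8: a0@(0,5):P a1@(0,5):P a2@(3,2):R a3@(0,5):P a4@(3,1):P a5@(0,0):R a6@(2,3):R

no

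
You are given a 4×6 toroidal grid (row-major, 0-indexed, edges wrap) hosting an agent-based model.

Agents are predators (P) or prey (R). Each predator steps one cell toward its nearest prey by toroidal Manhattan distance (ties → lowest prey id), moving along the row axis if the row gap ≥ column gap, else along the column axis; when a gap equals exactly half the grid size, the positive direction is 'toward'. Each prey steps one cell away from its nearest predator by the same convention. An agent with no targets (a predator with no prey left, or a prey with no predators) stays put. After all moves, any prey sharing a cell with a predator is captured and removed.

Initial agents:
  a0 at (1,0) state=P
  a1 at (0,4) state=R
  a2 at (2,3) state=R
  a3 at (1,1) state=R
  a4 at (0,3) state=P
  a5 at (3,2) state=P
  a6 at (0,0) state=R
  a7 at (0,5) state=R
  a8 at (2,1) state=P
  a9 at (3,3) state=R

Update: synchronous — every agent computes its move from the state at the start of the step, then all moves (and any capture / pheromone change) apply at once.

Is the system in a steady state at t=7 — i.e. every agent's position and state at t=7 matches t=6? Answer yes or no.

no

t=1: a0@(1,1):P a1@(0,5):R a2@(1,3):R a3@(1,2):R a4@(0,4):P a5@(3,3):P a6@(3,0):R a7@(3,5):R a8@(1,1):P a9@(2,3):R
t=2: a0@(1,2):P a1@(0,0):R a2@(1,4):R a3@(1,3):R a4@(0,5):P a5@(2,3):P a6@(2,0):R a7@(2,5):R a8@(1,2):P a9@(1,3):R
t=3: a0@(1,3):P a1@(0,1):R a2@(1,5):R a3@(1,4):R a4@(0,0):P a5@(1,3):P a6@(2,5):R a7@(1,5):R a8@(1,3):P a9@(1,4):R
t=4: a0@(1,4):P a1@(0,2):R a2@(1,0):R a3@(1,5):R a4@(0,1):P a5@(1,4):P a6@(2,0):R a7@(1,0):R a8@(1,4):P a9@(1,5):R
t=5: a0@(1,5):P a1@(0,3):R a2@(1,1):R a3@(1,0):R a4@(0,2):P a5@(1,5):P a6@(2,1):R a7@(1,1):R a8@(1,5):P a9@(1,0):R
t=6: a0@(1,0):P a1@(0,4):R a2@(1,2):R a3@(1,1):R a4@(0,3):P a5@(1,0):P a6@(2,2):R a7@(1,2):R a8@(1,0):P a9@(1,1):R
t=7: a0@(1,1):P a1@(0,5):R a2@(1,3):R a3@(1,2):R a4@(0,4):P a5@(1,1):P a6@(2,3):R a7@(1,3):R a8@(1,1):P a9@(1,2):R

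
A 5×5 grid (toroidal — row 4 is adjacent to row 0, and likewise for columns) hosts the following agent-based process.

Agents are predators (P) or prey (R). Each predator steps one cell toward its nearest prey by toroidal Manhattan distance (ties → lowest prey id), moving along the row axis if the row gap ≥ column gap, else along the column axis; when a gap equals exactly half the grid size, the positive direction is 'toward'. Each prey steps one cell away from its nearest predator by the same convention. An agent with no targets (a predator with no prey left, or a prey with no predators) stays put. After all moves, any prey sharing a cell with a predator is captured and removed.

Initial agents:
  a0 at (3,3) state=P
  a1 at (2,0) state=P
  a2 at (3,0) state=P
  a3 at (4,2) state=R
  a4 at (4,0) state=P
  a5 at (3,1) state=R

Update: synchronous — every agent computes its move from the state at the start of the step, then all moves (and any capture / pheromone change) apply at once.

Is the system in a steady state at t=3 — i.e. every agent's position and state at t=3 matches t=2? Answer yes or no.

no

t=1: a0@(4,3):P a1@(3,0):P a2@(3,1):P a3@(0,2):R a4@(4,1):P a5@(3,2):R
t=2: a0@(0,3):P a1@(3,1):P a2@(3,2):P a3@(1,2):R a4@(0,1):P a5@(3,3):R
t=3: a0@(1,3):P a1@(3,2):P a2@(3,3):P a3@(2,2):R a4@(1,1):P a5@(3,4):R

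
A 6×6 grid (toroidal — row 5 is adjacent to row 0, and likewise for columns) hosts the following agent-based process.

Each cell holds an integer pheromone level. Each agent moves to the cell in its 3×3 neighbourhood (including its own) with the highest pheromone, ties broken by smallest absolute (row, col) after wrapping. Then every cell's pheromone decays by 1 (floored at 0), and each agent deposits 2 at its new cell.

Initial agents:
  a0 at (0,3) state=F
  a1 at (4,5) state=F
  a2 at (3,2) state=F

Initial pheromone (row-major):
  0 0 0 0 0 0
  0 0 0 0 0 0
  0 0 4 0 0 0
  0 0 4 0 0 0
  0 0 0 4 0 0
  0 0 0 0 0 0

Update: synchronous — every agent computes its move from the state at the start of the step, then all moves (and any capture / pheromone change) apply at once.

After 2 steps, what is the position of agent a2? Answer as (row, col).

t=1: a0@(0,2) a1@(3,0) a2@(2,2) | pheromone: 0 0 2 0 0 0 / 0 0 0 0 0 0 / 0 0 5 0 0 0 / 2 0 3 0 0 0 / 0 0 0 3 0 0 / 0 0 0 0 0 0
t=2: a0@(0,2) a1@(3,0) a2@(2,2) | pheromone: 0 0 3 0 0 0 / 0 0 0 0 0 0 / 0 0 6 0 0 0 / 3 0 2 0 0 0 / 0 0 0 2 0 0 / 0 0 0 0 0 0

(2, 2)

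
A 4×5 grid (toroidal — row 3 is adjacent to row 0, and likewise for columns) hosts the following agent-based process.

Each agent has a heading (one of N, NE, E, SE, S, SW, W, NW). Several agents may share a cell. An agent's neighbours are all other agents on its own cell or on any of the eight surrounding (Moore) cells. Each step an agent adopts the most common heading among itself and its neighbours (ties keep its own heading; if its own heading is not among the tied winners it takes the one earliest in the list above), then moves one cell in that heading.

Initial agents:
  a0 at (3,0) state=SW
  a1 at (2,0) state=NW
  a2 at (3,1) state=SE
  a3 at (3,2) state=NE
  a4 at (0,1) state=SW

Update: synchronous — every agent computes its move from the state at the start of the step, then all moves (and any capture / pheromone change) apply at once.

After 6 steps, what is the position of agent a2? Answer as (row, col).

(1, 0)

t=1: a0@(0,4):SW a1@(1,4):NW a2@(0,0):SW a3@(2,3):NE a4@(1,0):SW
t=2: a0@(1,3):SW a1@(2,3):SW a2@(1,4):SW a3@(1,4):NE a4@(2,4):SW
t=3: a0@(2,2):SW a1@(3,2):SW a2@(2,3):SW a3@(2,3):SW a4@(3,3):SW
t=4: a0@(3,1):SW a1@(0,1):SW a2@(3,2):SW a3@(3,2):SW a4@(0,2):SW
t=5: a0@(0,0):SW a1@(1,0):SW a2@(0,1):SW a3@(0,1):SW a4@(1,1):SW
t=6: a0@(1,4):SW a1@(2,4):SW a2@(1,0):SW a3@(1,0):SW a4@(2,0):SW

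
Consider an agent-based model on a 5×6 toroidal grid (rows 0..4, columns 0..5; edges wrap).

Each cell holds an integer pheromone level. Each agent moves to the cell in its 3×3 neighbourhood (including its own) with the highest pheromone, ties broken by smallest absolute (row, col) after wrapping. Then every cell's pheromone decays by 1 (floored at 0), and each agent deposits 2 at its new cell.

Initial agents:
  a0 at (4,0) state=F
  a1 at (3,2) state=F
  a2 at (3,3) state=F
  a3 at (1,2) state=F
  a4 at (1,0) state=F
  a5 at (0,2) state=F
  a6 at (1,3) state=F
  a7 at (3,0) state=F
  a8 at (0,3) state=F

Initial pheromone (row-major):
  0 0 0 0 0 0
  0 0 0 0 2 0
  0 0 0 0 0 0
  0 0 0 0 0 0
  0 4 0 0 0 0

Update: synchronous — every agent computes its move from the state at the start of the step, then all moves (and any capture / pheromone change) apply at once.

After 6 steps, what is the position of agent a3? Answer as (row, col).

t=1: a0@(4,1) a1@(4,1) a2@(2,2) a3@(0,1) a4@(0,0) a5@(4,1) a6@(1,4) a7@(4,1) a8@(1,4) | pheromone: 2 2 0 0 0 0 / 0 0 0 0 5 0 / 0 0 2 0 0 0 / 0 0 0 0 0 0 / 0 11 0 0 0 0
t=2: a0@(4,1) a1@(4,1) a2@(2,2) a3@(4,1) a4@(4,1) a5@(4,1) a6@(1,4) a7@(4,1) a8@(1,4) | pheromone: 1 1 0 0 0 0 / 0 0 0 0 8 0 / 0 0 3 0 0 0 / 0 0 0 0 0 0 / 0 22 0 0 0 0
t=3: a0@(4,1) a1@(4,1) a2@(2,2) a3@(4,1) a4@(4,1) a5@(4,1) a6@(1,4) a7@(4,1) a8@(1,4) | pheromone: 0 0 0 0 0 0 / 0 0 0 0 11 0 / 0 0 4 0 0 0 / 0 0 0 0 0 0 / 0 33 0 0 0 0
t=4: a0@(4,1) a1@(4,1) a2@(2,2) a3@(4,1) a4@(4,1) a5@(4,1) a6@(1,4) a7@(4,1) a8@(1,4) | pheromone: 0 0 0 0 0 0 / 0 0 0 0 14 0 / 0 0 5 0 0 0 / 0 0 0 0 0 0 / 0 44 0 0 0 0
t=5: a0@(4,1) a1@(4,1) a2@(2,2) a3@(4,1) a4@(4,1) a5@(4,1) a6@(1,4) a7@(4,1) a8@(1,4) | pheromone: 0 0 0 0 0 0 / 0 0 0 0 17 0 / 0 0 6 0 0 0 / 0 0 0 0 0 0 / 0 55 0 0 0 0
t=6: a0@(4,1) a1@(4,1) a2@(2,2) a3@(4,1) a4@(4,1) a5@(4,1) a6@(1,4) a7@(4,1) a8@(1,4) | pheromone: 0 0 0 0 0 0 / 0 0 0 0 20 0 / 0 0 7 0 0 0 / 0 0 0 0 0 0 / 0 66 0 0 0 0

(4, 1)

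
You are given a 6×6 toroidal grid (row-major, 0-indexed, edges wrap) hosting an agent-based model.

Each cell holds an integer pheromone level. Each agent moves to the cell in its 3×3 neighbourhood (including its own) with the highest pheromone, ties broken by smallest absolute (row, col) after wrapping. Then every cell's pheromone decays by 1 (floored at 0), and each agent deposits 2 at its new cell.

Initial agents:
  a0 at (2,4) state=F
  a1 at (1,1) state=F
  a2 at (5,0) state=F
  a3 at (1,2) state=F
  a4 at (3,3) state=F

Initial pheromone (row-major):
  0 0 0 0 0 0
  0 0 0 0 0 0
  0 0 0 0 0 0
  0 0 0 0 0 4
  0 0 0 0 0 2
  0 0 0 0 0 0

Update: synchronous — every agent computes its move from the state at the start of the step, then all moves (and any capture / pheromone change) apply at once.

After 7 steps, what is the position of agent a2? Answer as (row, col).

t=1: a0@(3,5) a1@(0,0) a2@(4,5) a3@(0,1) a4@(2,2) | pheromone: 2 2 0 0 0 0 / 0 0 0 0 0 0 / 0 0 2 0 0 0 / 0 0 0 0 0 5 / 0 0 0 0 0 3 / 0 0 0 0 0 0
t=2: a0@(3,5) a1@(0,0) a2@(3,5) a3@(0,0) a4@(2,2) | pheromone: 5 1 0 0 0 0 / 0 0 0 0 0 0 / 0 0 3 0 0 0 / 0 0 0 0 0 8 / 0 0 0 0 0 2 / 0 0 0 0 0 0
t=3: a0@(3,5) a1@(0,0) a2@(3,5) a3@(0,0) a4@(2,2) | pheromone: 8 0 0 0 0 0 / 0 0 0 0 0 0 / 0 0 4 0 0 0 / 0 0 0 0 0 11 / 0 0 0 0 0 1 / 0 0 0 0 0 0
t=4: a0@(3,5) a1@(0,0) a2@(3,5) a3@(0,0) a4@(2,2) | pheromone: 11 0 0 0 0 0 / 0 0 0 0 0 0 / 0 0 5 0 0 0 / 0 0 0 0 0 14 / 0 0 0 0 0 0 / 0 0 0 0 0 0
t=5: a0@(3,5) a1@(0,0) a2@(3,5) a3@(0,0) a4@(2,2) | pheromone: 14 0 0 0 0 0 / 0 0 0 0 0 0 / 0 0 6 0 0 0 / 0 0 0 0 0 17 / 0 0 0 0 0 0 / 0 0 0 0 0 0
t=6: a0@(3,5) a1@(0,0) a2@(3,5) a3@(0,0) a4@(2,2) | pheromone: 17 0 0 0 0 0 / 0 0 0 0 0 0 / 0 0 7 0 0 0 / 0 0 0 0 0 20 / 0 0 0 0 0 0 / 0 0 0 0 0 0
t=7: a0@(3,5) a1@(0,0) a2@(3,5) a3@(0,0) a4@(2,2) | pheromone: 20 0 0 0 0 0 / 0 0 0 0 0 0 / 0 0 8 0 0 0 / 0 0 0 0 0 23 / 0 0 0 0 0 0 / 0 0 0 0 0 0

(3, 5)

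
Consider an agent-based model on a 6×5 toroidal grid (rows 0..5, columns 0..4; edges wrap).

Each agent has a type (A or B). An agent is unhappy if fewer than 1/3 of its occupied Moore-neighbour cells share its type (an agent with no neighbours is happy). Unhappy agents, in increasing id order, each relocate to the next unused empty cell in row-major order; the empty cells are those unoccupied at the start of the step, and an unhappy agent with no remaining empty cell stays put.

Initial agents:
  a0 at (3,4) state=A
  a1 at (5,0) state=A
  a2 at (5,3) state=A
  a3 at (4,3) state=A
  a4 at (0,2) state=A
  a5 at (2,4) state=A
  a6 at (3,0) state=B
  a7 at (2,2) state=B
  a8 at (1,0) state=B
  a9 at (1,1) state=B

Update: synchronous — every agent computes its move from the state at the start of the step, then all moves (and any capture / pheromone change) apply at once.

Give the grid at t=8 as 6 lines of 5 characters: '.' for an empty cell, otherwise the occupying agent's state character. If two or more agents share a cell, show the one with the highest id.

t=1: a0@(3,4):A a1@(5,0):A a2@(5,3):A a3@(4,3):A a4@(0,2):A a5@(2,4):A a6@(0,0):B a7@(2,2):B a8@(1,0):B a9@(1,1):B
t=2: a0@(3,4):A a1@(0,1):A a2@(5,3):A a3@(4,3):A a4@(0,2):A a5@(2,4):A a6@(0,0):B a7@(2,2):B a8@(1,0):B a9@(1,1):B
t=3: a0@(3,4):A a1@(0,3):A a2@(5,3):A a3@(4,3):A a4@(0,2):A a5@(2,4):A a6@(0,0):B a7@(2,2):B a8@(1,0):B a9@(1,1):B
t=4: (unchanged — steady state)

B.AA.
BB...
..B.A
....A
...A.
...A.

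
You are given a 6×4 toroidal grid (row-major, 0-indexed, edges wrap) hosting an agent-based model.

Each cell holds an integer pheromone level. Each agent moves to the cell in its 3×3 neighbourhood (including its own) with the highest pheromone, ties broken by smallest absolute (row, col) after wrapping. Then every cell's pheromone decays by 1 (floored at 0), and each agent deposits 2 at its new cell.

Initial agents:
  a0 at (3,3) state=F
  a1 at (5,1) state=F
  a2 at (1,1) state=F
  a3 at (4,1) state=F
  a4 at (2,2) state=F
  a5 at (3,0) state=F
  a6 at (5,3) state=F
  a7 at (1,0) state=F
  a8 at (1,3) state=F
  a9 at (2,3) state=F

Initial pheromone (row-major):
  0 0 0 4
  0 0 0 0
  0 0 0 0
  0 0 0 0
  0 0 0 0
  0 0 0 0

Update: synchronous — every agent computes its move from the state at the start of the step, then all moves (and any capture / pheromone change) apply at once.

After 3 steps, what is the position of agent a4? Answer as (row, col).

(0, 3)

t=1: a0@(2,0) a1@(0,0) a2@(0,0) a3@(3,0) a4@(1,1) a5@(2,0) a6@(0,3) a7@(0,3) a8@(0,3) a9@(1,0) | pheromone: 4 0 0 9 / 2 2 0 0 / 4 0 0 0 / 2 0 0 0 / 0 0 0 0 / 0 0 0 0
t=2: a0@(2,0) a1@(0,3) a2@(0,3) a3@(2,0) a4@(0,0) a5@(2,0) a6@(0,3) a7@(0,3) a8@(0,3) a9@(0,3) | pheromone: 5 0 0 20 / 1 1 0 0 / 9 0 0 0 / 1 0 0 0 / 0 0 0 0 / 0 0 0 0
t=3: a0@(2,0) a1@(0,3) a2@(0,3) a3@(2,0) a4@(0,3) a5@(2,0) a6@(0,3) a7@(0,3) a8@(0,3) a9@(0,3) | pheromone: 4 0 0 33 / 0 0 0 0 / 14 0 0 0 / 0 0 0 0 / 0 0 0 0 / 0 0 0 0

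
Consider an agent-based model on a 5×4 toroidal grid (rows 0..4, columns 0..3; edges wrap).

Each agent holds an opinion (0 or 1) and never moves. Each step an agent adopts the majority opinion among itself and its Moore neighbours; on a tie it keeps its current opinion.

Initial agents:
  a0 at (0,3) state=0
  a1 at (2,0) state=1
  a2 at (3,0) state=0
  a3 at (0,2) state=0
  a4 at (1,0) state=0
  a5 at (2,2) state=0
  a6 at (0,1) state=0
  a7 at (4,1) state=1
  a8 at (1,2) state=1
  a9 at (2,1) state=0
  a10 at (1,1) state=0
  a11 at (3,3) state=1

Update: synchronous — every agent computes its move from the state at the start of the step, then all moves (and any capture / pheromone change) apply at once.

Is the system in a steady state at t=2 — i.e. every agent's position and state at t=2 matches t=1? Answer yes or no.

t=1: a0@(0,3):0 a1@(2,0):0 a2@(3,0):1 a3@(0,2):0 a4@(1,0):0 a5@(2,2):0 a6@(0,1):0 a7@(4,1):0 a8@(1,2):0 a9@(2,1):0 a10@(1,1):0 a11@(3,3):1
t=2: a0@(0,3):0 a1@(2,0):0 a2@(3,0):0 a3@(0,2):0 a4@(1,0):0 a5@(2,2):0 a6@(0,1):0 a7@(4,1):0 a8@(1,2):0 a9@(2,1):0 a10@(1,1):0 a11@(3,3):1

no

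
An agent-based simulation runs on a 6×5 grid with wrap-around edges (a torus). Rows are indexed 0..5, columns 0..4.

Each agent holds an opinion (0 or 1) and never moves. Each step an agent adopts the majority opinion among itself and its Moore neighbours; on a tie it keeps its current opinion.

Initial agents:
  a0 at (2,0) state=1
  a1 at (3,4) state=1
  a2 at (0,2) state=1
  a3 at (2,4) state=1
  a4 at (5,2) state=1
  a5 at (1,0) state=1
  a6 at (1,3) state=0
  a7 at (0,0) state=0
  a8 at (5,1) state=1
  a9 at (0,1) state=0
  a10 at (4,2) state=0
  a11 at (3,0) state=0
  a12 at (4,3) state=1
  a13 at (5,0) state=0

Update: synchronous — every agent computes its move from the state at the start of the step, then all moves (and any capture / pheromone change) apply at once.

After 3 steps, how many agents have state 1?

t=1: a0@(2,0):1 a1@(3,4):1 a2@(0,2):1 a3@(2,4):1 a4@(5,2):1 a5@(1,0):1 a6@(1,3):1 a7@(0,0):0 a8@(5,1):0 a9@(0,1):1 a10@(4,2):1 a11@(3,0):1 a12@(4,3):1 a13@(5,0):0
t=2: a0@(2,0):1 a1@(3,4):1 a2@(0,2):1 a3@(2,4):1 a4@(5,2):1 a5@(1,0):1 a6@(1,3):1 a7@(0,0):0 a8@(5,1):1 a9@(0,1):1 a10@(4,2):1 a11@(3,0):1 a12@(4,3):1 a13@(5,0):0
t=3: a0@(2,0):1 a1@(3,4):1 a2@(0,2):1 a3@(2,4):1 a4@(5,2):1 a5@(1,0):1 a6@(1,3):1 a7@(0,0):1 a8@(5,1):1 a9@(0,1):1 a10@(4,2):1 a11@(3,0):1 a12@(4,3):1 a13@(5,0):0

13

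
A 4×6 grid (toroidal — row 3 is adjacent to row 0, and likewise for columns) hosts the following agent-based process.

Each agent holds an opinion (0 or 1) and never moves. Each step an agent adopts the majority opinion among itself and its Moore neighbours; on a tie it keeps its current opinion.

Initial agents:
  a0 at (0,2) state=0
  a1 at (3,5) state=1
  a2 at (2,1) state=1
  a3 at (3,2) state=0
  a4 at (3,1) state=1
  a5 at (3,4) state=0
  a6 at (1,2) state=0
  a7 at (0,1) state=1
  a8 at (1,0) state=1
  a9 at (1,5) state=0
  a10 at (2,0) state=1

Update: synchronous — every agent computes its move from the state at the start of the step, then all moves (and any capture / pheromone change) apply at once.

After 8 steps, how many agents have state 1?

t=1: a0@(0,2):0 a1@(3,5):1 a2@(2,1):1 a3@(3,2):1 a4@(3,1):1 a5@(3,4):0 a6@(1,2):0 a7@(0,1):1 a8@(1,0):1 a9@(1,5):1 a10@(2,0):1
t=2: a0@(0,2):1 a1@(3,5):1 a2@(2,1):1 a3@(3,2):1 a4@(3,1):1 a5@(3,4):0 a6@(1,2):0 a7@(0,1):1 a8@(1,0):1 a9@(1,5):1 a10@(2,0):1
t=3: a0@(0,2):1 a1@(3,5):1 a2@(2,1):1 a3@(3,2):1 a4@(3,1):1 a5@(3,4):0 a6@(1,2):1 a7@(0,1):1 a8@(1,0):1 a9@(1,5):1 a10@(2,0):1
t=4: (unchanged — steady state)

10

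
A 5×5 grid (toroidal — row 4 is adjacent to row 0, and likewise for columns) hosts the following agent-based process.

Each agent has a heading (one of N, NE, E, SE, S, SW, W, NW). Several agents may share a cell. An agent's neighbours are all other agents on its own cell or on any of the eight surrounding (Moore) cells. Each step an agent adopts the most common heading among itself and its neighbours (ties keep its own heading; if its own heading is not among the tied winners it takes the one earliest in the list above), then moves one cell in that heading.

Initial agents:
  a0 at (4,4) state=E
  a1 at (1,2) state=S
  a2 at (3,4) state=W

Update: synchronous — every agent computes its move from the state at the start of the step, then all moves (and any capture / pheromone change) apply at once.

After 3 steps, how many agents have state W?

1

t=1: a0@(4,0):E a1@(2,2):S a2@(3,3):W
t=2: a0@(4,1):E a1@(3,2):S a2@(3,2):W
t=3: a0@(4,2):E a1@(4,2):S a2@(3,1):W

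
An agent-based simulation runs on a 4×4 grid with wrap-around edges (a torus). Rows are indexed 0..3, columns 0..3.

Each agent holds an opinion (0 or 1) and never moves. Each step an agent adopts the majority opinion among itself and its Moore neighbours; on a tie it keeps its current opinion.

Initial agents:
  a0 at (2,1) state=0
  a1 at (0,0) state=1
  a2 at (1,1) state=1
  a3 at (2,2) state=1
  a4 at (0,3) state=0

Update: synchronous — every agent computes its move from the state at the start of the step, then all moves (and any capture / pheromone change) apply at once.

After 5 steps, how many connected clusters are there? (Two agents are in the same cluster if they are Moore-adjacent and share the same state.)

2

t=1: a0@(2,1):1 a1@(0,0):1 a2@(1,1):1 a3@(2,2):1 a4@(0,3):0
t=2: (unchanged — steady state)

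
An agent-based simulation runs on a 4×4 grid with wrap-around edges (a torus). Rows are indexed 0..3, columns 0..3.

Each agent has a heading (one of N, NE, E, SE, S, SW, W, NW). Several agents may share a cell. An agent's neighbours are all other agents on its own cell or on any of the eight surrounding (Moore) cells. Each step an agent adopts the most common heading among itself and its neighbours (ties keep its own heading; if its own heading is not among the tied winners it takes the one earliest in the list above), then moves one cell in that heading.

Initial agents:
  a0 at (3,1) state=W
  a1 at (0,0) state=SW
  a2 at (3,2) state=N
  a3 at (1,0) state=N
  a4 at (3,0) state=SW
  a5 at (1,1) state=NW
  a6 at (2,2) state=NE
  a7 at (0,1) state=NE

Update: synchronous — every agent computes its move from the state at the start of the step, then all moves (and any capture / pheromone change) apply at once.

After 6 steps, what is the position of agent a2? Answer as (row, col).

t=1: a0@(2,2):NE a1@(1,3):SW a2@(2,3):NE a3@(0,0):N a4@(0,3):SW a5@(0,2):NE a6@(1,3):NE a7@(3,1):N
t=2: a0@(1,3):NE a1@(0,0):NE a2@(1,0):NE a3@(3,0):N a4@(1,2):SW a5@(3,3):NE a6@(0,0):NE a7@(2,1):N
t=3: a0@(0,0):NE a1@(3,1):NE a2@(0,1):NE a3@(2,1):NE a4@(2,1):SW a5@(2,0):NE a6@(3,1):NE a7@(1,1):N
t=4: a0@(3,1):NE a1@(2,2):NE a2@(3,2):NE a3@(1,2):NE a4@(1,2):NE a5@(1,1):NE a6@(2,2):NE a7@(0,2):NE
t=5: a0@(2,2):NE a1@(1,3):NE a2@(2,3):NE a3@(0,3):NE a4@(0,3):NE a5@(0,2):NE a6@(1,3):NE a7@(3,3):NE
t=6: a0@(1,3):NE a1@(0,0):NE a2@(1,0):NE a3@(3,0):NE a4@(3,0):NE a5@(3,3):NE a6@(0,0):NE a7@(2,0):NE

(1, 0)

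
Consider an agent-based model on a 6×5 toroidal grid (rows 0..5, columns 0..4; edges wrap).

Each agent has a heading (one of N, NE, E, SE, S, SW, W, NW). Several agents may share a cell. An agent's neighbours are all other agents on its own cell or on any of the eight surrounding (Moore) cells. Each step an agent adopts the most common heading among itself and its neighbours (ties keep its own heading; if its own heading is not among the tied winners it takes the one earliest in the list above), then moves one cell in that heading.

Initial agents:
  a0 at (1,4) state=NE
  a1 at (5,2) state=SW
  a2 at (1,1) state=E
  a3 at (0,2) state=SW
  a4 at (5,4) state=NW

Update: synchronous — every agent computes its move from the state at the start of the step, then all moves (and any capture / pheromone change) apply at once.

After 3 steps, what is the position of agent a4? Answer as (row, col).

t=1: a0@(0,0):NE a1@(0,1):SW a2@(1,2):E a3@(1,1):SW a4@(4,3):NW
t=2: a0@(1,4):SW a1@(1,0):SW a2@(2,1):SW a3@(2,0):SW a4@(3,2):NW
t=3: a0@(2,3):SW a1@(2,4):SW a2@(3,0):SW a3@(3,4):SW a4@(2,1):NW

(2, 1)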